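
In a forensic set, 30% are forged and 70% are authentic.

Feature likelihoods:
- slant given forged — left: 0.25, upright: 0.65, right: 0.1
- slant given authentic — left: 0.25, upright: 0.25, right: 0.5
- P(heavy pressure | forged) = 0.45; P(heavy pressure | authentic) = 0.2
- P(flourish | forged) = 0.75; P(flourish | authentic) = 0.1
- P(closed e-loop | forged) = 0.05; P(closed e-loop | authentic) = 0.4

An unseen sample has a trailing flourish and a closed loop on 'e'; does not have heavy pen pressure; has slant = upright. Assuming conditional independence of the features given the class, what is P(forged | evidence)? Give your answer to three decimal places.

forged: 0.3 × 0.65 × (1−0.45) × 0.75 × 0.05 = 0.004021875
authentic: 0.7 × 0.25 × (1−0.2) × 0.1 × 0.4 = 0.0056
P(forged | x) = 0.004021875 / 0.009621875 ≈ 0.418

0.418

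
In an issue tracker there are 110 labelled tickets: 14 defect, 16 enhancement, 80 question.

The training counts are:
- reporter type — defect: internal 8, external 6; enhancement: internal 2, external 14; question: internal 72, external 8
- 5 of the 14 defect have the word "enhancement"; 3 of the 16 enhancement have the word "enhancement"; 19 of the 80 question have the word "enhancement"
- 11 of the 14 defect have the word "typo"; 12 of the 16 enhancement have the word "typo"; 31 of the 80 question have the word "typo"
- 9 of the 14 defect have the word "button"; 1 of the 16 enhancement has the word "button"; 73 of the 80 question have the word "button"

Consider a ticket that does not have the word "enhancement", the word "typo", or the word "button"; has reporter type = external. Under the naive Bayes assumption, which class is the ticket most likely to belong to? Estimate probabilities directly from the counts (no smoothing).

defect: (14/110) × (6/14) × (9/14) × (3/14) × (5/14) ≈ 0.00268354
enhancement: (16/110) × (14/16) × (13/16) × (4/16) × (15/16) ≈ 0.0242365
question: (80/110) × (8/80) × (61/80) × (49/80) × (7/80) ≈ 0.00297202
Highest score → enhancement.

enhancement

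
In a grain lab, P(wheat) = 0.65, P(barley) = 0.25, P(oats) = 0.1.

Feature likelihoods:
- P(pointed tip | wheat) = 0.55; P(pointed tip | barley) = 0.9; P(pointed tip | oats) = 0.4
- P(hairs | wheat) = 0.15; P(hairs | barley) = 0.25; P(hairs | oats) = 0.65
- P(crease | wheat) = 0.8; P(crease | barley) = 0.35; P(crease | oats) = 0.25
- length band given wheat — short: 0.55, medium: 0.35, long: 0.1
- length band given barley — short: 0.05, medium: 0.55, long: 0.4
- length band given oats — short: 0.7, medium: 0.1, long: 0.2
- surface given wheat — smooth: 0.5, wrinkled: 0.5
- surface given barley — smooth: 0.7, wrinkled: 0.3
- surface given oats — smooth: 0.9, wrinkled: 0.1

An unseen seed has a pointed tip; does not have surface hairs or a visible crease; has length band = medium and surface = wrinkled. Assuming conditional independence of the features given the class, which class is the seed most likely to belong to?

barley

wheat: 0.65 × 0.55 × (1−0.15) × (1−0.8) × 0.35 × 0.5 = 0.010635625
barley: 0.25 × 0.9 × (1−0.25) × (1−0.35) × 0.55 × 0.3 = 0.0180984375
oats: 0.1 × 0.4 × (1−0.65) × (1−0.25) × 0.1 × 0.1 = 0.000105
Highest score → barley.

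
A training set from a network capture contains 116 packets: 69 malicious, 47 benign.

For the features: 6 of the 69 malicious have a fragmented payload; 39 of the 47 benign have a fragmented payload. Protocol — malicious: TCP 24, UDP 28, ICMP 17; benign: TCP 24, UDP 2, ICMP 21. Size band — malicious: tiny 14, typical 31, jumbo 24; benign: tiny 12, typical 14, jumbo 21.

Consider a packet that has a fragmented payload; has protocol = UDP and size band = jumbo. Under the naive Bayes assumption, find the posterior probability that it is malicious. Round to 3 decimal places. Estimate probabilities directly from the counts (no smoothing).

malicious: (69/116) × (6/69) × (28/69) × (24/69) ≈ 0.0073007
benign: (47/116) × (39/47) × (2/47) × (21/47) ≈ 0.00639234
P(malicious | x) = 0.0073007 / 0.01369304 ≈ 0.533

0.533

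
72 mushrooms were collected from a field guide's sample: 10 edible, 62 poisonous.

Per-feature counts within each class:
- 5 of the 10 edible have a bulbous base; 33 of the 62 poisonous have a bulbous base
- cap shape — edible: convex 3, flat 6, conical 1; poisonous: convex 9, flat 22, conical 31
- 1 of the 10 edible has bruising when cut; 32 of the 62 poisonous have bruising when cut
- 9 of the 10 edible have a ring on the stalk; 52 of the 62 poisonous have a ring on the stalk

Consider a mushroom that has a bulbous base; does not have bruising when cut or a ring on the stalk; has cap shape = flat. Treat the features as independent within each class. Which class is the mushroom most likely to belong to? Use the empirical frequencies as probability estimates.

edible: (10/72) × (5/10) × (6/10) × (9/10) × (1/10) = 0.00375
poisonous: (62/72) × (33/62) × (22/62) × (30/62) × (10/62) ≈ 0.0126926
Highest score → poisonous.

poisonous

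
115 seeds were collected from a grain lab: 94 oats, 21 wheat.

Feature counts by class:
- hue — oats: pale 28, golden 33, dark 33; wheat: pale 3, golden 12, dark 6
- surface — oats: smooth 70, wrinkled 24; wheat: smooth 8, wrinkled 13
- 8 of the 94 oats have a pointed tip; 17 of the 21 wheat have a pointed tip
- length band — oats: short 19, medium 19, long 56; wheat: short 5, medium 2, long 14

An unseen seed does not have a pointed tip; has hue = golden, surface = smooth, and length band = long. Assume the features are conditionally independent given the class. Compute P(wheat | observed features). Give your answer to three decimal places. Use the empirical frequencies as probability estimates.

oats: (94/115) × (33/94) × (70/94) × (86/94) × (56/94) ≈ 0.116471
wheat: (21/115) × (12/21) × (8/21) × (4/21) × (14/21) ≈ 0.00504782
P(wheat | x) = 0.00504782 / 0.12151882 ≈ 0.042

0.042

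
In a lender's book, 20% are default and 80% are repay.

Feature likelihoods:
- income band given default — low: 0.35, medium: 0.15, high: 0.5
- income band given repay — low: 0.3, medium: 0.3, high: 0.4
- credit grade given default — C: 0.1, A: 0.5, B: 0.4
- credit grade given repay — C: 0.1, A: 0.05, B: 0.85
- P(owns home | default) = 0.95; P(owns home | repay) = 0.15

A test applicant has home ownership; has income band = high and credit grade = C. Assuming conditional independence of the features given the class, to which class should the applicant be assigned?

default: 0.2 × 0.5 × 0.1 × 0.95 = 0.0095
repay: 0.8 × 0.4 × 0.1 × 0.15 = 0.0048
Highest score → default.

default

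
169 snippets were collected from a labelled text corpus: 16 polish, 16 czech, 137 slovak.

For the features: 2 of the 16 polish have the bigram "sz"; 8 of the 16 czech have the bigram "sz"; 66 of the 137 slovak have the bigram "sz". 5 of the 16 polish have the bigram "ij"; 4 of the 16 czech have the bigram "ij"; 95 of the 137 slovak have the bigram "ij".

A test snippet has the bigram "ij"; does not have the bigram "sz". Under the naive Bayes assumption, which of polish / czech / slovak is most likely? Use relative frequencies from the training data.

polish: (16/169) × (14/16) × (5/16) ≈ 0.0258876
czech: (16/169) × (8/16) × (4/16) ≈ 0.0118343
slovak: (137/169) × (71/137) × (95/137) ≈ 0.291323
Highest score → slovak.

slovak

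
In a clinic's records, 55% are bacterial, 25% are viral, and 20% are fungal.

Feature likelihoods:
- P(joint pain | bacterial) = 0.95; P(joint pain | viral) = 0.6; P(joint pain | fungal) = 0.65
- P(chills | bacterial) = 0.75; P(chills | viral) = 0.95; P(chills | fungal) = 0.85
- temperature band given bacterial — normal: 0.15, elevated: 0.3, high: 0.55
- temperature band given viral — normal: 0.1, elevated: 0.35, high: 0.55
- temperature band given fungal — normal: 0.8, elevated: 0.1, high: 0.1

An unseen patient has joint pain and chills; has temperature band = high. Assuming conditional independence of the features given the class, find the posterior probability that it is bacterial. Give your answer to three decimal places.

0.707

bacterial: 0.55 × 0.95 × 0.75 × 0.55 = 0.21553125
viral: 0.25 × 0.6 × 0.95 × 0.55 = 0.078375
fungal: 0.2 × 0.65 × 0.85 × 0.1 = 0.01105
P(bacterial | x) = 0.21553125 / 0.30495625 ≈ 0.707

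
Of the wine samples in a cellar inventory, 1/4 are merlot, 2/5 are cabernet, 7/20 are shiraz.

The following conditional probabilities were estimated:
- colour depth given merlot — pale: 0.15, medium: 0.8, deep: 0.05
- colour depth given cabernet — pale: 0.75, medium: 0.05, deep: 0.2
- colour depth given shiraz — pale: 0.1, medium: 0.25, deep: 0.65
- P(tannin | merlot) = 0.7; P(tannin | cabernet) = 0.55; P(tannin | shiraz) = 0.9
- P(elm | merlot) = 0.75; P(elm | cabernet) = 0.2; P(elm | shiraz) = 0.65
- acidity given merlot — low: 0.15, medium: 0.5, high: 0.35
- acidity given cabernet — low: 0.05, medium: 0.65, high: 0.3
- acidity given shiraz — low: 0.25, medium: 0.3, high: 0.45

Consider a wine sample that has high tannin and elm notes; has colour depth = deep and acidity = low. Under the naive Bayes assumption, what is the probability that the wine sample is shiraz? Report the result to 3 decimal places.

0.959

merlot: 0.25 × 0.05 × 0.7 × 0.75 × 0.15 = 0.000984375
cabernet: 0.4 × 0.2 × 0.55 × 0.2 × 0.05 = 0.00044
shiraz: 0.35 × 0.65 × 0.9 × 0.65 × 0.25 = 0.033271875
P(shiraz | x) = 0.033271875 / 0.03469625 ≈ 0.959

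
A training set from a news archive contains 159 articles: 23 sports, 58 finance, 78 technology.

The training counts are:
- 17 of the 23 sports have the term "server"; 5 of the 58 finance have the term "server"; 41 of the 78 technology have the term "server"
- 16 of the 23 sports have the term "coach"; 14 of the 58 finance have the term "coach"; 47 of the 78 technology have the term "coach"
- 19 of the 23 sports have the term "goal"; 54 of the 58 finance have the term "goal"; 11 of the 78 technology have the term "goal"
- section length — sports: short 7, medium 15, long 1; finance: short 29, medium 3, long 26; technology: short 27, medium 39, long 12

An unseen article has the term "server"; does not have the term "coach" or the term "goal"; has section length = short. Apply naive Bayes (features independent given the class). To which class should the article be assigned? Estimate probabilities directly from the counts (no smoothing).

technology

sports: (23/159) × (17/23) × (7/23) × (4/23) × (7/23) ≈ 0.00172236
finance: (58/159) × (5/58) × (44/58) × (4/58) × (29/58) ≈ 0.000822621
technology: (78/159) × (41/78) × (31/78) × (67/78) × (27/78) ≈ 0.0304722
Highest score → technology.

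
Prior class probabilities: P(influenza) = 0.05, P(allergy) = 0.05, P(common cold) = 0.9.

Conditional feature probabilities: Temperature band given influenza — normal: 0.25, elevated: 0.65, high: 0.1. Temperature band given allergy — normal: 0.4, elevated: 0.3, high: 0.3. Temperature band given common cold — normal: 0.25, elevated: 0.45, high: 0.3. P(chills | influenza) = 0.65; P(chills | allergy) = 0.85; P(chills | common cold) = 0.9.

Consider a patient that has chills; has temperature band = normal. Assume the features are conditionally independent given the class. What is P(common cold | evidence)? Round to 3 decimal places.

influenza: 0.05 × 0.25 × 0.65 = 0.008125
allergy: 0.05 × 0.4 × 0.85 = 0.017
common cold: 0.9 × 0.25 × 0.9 = 0.2025
P(common cold | x) = 0.2025 / 0.227625 ≈ 0.890

0.890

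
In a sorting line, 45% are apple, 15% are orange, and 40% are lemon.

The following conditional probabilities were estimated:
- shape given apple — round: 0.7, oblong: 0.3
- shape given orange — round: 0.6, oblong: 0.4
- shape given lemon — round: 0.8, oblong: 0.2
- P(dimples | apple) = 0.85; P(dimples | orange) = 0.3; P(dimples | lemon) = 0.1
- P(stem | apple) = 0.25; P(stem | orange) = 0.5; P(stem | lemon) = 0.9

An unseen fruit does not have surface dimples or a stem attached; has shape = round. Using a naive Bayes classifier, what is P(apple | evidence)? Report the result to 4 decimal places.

0.3702

apple: 0.45 × 0.7 × (1−0.85) × (1−0.25) = 0.0354375
orange: 0.15 × 0.6 × (1−0.3) × (1−0.5) = 0.0315
lemon: 0.4 × 0.8 × (1−0.1) × (1−0.9) = 0.0288
P(apple | x) = 0.0354375 / 0.0957375 ≈ 0.3702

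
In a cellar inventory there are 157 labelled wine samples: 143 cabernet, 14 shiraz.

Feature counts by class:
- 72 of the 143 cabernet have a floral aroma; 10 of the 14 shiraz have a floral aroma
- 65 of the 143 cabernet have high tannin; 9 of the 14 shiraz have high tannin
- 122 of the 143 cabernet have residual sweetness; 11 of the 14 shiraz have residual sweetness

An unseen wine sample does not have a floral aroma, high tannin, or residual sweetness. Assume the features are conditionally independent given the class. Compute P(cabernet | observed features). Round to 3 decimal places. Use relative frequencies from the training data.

0.949

cabernet: (143/157) × (71/143) × (78/143) × (21/143) ≈ 0.0362243
shiraz: (14/157) × (4/14) × (5/14) × (3/14) ≈ 0.00194982
P(cabernet | x) = 0.0362243 / 0.03817412 ≈ 0.949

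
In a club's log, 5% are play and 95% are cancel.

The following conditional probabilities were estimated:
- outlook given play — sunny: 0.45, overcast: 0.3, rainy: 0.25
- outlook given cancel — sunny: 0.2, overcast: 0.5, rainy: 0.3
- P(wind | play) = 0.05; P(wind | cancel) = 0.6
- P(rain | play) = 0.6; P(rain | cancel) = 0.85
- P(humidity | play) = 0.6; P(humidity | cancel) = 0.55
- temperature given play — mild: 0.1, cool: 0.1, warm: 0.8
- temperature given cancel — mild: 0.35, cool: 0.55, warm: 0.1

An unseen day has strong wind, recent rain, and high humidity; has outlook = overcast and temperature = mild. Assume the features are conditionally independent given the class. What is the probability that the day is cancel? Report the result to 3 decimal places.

play: 0.05 × 0.3 × 0.05 × 0.6 × 0.6 × 0.1 = 0.000027
cancel: 0.95 × 0.5 × 0.6 × 0.85 × 0.55 × 0.35 = 0.046633125
P(cancel | x) = 0.046633125 / 0.046660125 ≈ 0.999

0.999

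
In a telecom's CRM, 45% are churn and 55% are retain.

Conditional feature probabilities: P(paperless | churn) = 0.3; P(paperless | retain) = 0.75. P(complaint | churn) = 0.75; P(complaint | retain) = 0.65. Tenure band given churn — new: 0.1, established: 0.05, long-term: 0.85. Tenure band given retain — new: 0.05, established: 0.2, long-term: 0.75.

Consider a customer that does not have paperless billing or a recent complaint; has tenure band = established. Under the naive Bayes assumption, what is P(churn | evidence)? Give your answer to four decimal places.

churn: 0.45 × (1−0.3) × (1−0.75) × 0.05 = 0.0039375
retain: 0.55 × (1−0.75) × (1−0.65) × 0.2 = 0.009625
P(churn | x) = 0.0039375 / 0.0135625 ≈ 0.2903

0.2903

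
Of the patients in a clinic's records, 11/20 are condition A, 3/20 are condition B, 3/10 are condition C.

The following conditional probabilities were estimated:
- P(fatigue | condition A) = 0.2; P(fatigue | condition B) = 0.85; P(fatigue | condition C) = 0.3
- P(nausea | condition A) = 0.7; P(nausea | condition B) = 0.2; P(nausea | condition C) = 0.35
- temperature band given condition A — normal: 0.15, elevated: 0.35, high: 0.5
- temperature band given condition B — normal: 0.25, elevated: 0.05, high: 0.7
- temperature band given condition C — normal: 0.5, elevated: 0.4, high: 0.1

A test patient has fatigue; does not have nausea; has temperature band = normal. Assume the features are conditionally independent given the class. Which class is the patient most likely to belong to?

condition A: 0.55 × 0.2 × (1−0.7) × 0.15 = 0.00495
condition B: 0.15 × 0.85 × (1−0.2) × 0.25 = 0.0255
condition C: 0.3 × 0.3 × (1−0.35) × 0.5 = 0.02925
Highest score → condition C.

condition C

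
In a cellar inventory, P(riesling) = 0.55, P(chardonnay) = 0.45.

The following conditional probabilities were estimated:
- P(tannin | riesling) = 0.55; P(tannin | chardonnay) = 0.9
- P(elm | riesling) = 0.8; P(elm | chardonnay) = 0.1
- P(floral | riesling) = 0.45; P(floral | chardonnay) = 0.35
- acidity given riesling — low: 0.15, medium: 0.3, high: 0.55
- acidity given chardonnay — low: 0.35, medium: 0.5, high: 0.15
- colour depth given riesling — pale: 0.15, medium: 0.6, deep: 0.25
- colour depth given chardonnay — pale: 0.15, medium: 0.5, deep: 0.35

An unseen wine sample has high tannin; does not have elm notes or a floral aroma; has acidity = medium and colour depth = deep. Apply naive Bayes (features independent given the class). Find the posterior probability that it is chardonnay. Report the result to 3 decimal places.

0.943

riesling: 0.55 × 0.55 × (1−0.8) × (1−0.45) × 0.3 × 0.25 = 0.002495625
chardonnay: 0.45 × 0.9 × (1−0.1) × (1−0.35) × 0.5 × 0.35 = 0.041461875
P(chardonnay | x) = 0.041461875 / 0.0439575 ≈ 0.943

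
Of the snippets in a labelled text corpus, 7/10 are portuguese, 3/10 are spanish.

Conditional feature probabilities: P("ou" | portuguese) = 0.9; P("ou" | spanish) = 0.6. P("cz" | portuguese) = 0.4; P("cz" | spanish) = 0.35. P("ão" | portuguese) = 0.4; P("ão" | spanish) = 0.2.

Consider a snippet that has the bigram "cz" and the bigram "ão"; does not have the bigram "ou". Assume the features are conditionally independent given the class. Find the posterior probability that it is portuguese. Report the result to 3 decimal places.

0.571

portuguese: 0.7 × (1−0.9) × 0.4 × 0.4 = 0.0112
spanish: 0.3 × (1−0.6) × 0.35 × 0.2 = 0.0084
P(portuguese | x) = 0.0112 / 0.0196 ≈ 0.571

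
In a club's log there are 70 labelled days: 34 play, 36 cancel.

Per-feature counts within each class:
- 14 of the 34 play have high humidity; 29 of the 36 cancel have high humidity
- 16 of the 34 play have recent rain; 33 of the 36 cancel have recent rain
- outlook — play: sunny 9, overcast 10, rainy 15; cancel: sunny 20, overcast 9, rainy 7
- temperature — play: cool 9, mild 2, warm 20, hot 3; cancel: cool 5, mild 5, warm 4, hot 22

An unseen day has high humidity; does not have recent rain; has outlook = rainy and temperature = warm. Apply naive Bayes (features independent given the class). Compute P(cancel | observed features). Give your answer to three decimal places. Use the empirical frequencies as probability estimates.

0.026

play: (34/70) × (14/34) × (18/34) × (15/34) × (20/34) ≈ 0.0274781
cancel: (36/70) × (29/36) × (3/36) × (7/36) × (4/36) ≈ 0.000745885
P(cancel | x) = 0.000745885 / 0.028223985 ≈ 0.026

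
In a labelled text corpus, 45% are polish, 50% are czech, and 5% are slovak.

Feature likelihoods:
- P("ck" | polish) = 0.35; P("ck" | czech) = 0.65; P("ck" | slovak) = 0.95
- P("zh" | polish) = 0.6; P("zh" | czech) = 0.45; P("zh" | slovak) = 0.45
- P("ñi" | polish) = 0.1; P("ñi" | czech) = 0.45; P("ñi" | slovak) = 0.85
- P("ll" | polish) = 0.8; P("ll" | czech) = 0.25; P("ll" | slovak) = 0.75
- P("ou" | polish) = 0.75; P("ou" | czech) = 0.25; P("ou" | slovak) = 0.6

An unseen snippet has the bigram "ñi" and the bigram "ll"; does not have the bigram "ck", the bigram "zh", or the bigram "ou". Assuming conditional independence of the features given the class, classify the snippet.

polish: 0.45 × (1−0.35) × (1−0.6) × 0.1 × 0.8 × (1−0.75) = 0.00234
czech: 0.5 × (1−0.65) × (1−0.45) × 0.45 × 0.25 × (1−0.25) = 0.00812109375
slovak: 0.05 × (1−0.95) × (1−0.45) × 0.85 × 0.75 × (1−0.6) = 0.000350625
Highest score → czech.

czech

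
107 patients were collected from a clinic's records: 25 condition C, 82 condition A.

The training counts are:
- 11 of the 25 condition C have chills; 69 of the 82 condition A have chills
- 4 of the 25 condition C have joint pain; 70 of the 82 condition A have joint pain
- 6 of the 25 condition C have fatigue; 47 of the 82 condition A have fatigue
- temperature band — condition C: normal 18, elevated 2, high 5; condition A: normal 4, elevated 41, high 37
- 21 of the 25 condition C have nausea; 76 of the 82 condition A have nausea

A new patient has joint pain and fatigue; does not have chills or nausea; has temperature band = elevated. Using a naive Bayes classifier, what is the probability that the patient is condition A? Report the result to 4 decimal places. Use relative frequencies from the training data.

condition C: (25/107) × (14/25) × (4/25) × (6/25) × (2/25) × (4/25) ≈ 0.000064311
condition A: (82/107) × (13/82) × (70/82) × (47/82) × (41/82) × (6/82) ≈ 0.00217488
P(condition A | x) = 0.00217488 / 0.002239191 ≈ 0.9713

0.9713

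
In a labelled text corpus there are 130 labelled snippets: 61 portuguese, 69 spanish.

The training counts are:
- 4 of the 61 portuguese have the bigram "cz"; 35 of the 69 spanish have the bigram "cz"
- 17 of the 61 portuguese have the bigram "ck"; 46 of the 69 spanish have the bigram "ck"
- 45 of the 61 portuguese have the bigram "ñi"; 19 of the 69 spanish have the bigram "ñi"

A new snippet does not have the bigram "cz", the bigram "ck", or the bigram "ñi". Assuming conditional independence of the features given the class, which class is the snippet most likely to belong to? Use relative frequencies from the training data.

portuguese: (61/130) × (57/61) × (44/61) × (16/61) ≈ 0.0829554
spanish: (69/130) × (34/69) × (23/69) × (50/69) ≈ 0.0631735
Highest score → portuguese.

portuguese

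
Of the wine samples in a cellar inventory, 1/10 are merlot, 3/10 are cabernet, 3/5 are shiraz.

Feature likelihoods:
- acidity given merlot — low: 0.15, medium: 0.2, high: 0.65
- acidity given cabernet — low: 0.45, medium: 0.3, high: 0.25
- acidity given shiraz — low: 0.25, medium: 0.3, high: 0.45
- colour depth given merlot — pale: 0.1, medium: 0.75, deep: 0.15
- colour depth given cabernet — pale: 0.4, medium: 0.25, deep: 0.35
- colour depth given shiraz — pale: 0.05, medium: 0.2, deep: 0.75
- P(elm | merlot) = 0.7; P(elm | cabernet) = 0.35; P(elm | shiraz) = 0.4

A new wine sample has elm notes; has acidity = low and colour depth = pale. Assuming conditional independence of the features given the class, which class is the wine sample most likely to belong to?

merlot: 0.1 × 0.15 × 0.1 × 0.7 = 0.00105
cabernet: 0.3 × 0.45 × 0.4 × 0.35 = 0.0189
shiraz: 0.6 × 0.25 × 0.05 × 0.4 = 0.003
Highest score → cabernet.

cabernet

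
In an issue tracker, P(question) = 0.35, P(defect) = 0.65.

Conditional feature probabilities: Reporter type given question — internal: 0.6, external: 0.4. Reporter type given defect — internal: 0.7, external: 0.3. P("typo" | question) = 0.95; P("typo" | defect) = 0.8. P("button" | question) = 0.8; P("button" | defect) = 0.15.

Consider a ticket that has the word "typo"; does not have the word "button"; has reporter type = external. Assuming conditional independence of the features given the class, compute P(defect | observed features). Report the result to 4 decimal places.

0.8329

question: 0.35 × 0.4 × 0.95 × (1−0.8) = 0.0266
defect: 0.65 × 0.3 × 0.8 × (1−0.15) = 0.1326
P(defect | x) = 0.1326 / 0.1592 ≈ 0.8329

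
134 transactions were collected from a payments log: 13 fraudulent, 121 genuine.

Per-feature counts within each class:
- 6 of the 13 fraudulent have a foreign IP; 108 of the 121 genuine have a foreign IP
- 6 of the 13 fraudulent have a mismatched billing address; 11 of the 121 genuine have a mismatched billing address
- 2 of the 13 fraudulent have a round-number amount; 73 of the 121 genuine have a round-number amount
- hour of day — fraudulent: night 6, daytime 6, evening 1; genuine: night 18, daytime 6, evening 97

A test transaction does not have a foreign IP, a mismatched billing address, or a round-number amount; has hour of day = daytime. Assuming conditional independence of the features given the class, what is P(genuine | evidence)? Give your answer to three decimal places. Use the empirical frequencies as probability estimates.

0.136

fraudulent: (13/134) × (7/13) × (7/13) × (11/13) × (6/13) ≈ 0.0109851
genuine: (121/134) × (13/121) × (110/121) × (48/121) × (6/121) ≈ 0.00173487
P(genuine | x) = 0.00173487 / 0.01271997 ≈ 0.136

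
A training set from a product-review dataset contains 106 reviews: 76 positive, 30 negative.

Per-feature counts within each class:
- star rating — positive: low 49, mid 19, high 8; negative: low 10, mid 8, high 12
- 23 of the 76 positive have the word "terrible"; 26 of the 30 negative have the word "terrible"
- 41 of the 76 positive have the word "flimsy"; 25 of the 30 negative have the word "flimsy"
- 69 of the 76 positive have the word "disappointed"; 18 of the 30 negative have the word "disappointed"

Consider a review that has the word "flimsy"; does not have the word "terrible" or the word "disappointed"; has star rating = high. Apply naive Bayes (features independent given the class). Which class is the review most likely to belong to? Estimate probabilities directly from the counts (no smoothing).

positive: (76/106) × (8/76) × (53/76) × (41/76) × (7/76) ≈ 0.00261518
negative: (30/106) × (12/30) × (4/30) × (25/30) × (12/30) ≈ 0.00503145
Highest score → negative.

negative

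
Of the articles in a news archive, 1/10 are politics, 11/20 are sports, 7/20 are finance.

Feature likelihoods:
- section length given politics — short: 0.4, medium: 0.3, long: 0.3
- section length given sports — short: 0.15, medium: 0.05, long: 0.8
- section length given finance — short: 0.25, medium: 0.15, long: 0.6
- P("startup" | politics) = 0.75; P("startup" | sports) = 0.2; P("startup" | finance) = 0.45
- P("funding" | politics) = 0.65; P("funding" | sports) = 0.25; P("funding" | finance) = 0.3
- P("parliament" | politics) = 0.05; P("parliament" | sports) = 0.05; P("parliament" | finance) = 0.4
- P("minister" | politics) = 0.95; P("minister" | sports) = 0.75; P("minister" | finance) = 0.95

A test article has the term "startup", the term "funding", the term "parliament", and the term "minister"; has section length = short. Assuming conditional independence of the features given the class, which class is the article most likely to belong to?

politics: 0.1 × 0.4 × 0.75 × 0.65 × 0.05 × 0.95 = 0.00092625
sports: 0.55 × 0.15 × 0.2 × 0.25 × 0.05 × 0.75 = 0.0001546875
finance: 0.35 × 0.25 × 0.45 × 0.3 × 0.4 × 0.95 = 0.00448875
Highest score → finance.

finance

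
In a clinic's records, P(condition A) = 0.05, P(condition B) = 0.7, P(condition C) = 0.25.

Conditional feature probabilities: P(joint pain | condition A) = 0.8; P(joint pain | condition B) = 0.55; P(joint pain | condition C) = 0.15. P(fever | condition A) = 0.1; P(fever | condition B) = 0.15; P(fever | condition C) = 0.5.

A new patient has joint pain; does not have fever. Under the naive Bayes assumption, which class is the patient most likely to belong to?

condition A: 0.05 × 0.8 × (1−0.1) = 0.036
condition B: 0.7 × 0.55 × (1−0.15) = 0.32725
condition C: 0.25 × 0.15 × (1−0.5) = 0.01875
Highest score → condition B.

condition B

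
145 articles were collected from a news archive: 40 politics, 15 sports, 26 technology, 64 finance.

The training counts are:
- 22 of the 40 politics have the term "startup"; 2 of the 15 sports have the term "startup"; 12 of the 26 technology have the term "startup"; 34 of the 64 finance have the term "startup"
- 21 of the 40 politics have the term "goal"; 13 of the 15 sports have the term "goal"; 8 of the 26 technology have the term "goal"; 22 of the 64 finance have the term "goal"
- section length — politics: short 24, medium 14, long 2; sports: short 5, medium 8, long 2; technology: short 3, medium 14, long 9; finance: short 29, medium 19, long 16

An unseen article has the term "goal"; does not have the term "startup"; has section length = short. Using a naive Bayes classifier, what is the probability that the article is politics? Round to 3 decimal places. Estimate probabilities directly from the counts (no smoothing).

politics: (40/145) × (18/40) × (21/40) × (24/40) ≈ 0.0391034
sports: (15/145) × (13/15) × (13/15) × (5/15) ≈ 0.0259004
technology: (26/145) × (14/26) × (8/26) × (3/26) ≈ 0.00342787
finance: (64/145) × (30/64) × (22/64) × (29/64) = 0.0322265625
P(politics | x) = 0.0391034 / 0.1006582325 ≈ 0.388

0.388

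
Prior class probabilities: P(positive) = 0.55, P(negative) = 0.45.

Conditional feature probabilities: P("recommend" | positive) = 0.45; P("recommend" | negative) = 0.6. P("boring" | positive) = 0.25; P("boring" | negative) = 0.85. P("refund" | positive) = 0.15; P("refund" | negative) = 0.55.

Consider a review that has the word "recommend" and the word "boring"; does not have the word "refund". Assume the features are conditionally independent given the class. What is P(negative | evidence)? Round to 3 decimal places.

positive: 0.55 × 0.45 × 0.25 × (1−0.15) = 0.05259375
negative: 0.45 × 0.6 × 0.85 × (1−0.55) = 0.103275
P(negative | x) = 0.103275 / 0.15586875 ≈ 0.663

0.663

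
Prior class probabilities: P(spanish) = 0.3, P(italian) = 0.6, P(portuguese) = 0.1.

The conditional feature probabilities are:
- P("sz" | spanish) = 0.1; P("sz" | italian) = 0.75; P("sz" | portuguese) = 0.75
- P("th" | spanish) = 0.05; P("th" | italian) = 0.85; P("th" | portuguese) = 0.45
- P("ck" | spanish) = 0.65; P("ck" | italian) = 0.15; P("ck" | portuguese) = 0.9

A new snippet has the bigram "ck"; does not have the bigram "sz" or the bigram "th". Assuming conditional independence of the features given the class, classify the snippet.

spanish: 0.3 × (1−0.1) × (1−0.05) × 0.65 = 0.166725
italian: 0.6 × (1−0.75) × (1−0.85) × 0.15 = 0.003375
portuguese: 0.1 × (1−0.75) × (1−0.45) × 0.9 = 0.012375
Highest score → spanish.

spanish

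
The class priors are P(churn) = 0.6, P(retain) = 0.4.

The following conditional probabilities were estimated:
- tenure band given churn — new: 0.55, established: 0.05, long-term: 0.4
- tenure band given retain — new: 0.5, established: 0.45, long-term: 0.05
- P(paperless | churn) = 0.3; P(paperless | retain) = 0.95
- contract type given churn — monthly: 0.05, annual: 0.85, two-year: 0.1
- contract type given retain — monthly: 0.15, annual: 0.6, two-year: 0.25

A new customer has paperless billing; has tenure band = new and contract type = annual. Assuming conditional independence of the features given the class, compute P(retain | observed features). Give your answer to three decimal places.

churn: 0.6 × 0.55 × 0.3 × 0.85 = 0.08415
retain: 0.4 × 0.5 × 0.95 × 0.6 = 0.114
P(retain | x) = 0.114 / 0.19815 ≈ 0.575

0.575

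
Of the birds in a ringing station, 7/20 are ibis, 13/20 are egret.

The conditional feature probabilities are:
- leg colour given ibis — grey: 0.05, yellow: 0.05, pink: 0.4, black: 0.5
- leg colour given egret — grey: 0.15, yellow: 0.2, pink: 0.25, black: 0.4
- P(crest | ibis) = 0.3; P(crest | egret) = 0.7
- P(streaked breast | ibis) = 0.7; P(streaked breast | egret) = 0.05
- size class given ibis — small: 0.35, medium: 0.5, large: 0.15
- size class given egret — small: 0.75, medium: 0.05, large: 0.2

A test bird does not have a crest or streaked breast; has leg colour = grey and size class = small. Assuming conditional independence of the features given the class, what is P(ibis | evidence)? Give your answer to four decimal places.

ibis: 0.35 × 0.05 × (1−0.3) × (1−0.7) × 0.35 = 0.00128625
egret: 0.65 × 0.15 × (1−0.7) × (1−0.05) × 0.75 = 0.020840625
P(ibis | x) = 0.00128625 / 0.022126875 ≈ 0.0581

0.0581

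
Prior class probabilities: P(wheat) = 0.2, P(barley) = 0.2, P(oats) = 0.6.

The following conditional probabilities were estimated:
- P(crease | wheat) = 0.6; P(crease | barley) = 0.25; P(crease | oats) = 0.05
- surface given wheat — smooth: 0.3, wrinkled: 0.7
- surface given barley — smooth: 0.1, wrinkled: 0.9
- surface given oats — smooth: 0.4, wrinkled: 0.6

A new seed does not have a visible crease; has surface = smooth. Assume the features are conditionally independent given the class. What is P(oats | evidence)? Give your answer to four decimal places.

wheat: 0.2 × (1−0.6) × 0.3 = 0.024
barley: 0.2 × (1−0.25) × 0.1 = 0.015
oats: 0.6 × (1−0.05) × 0.4 = 0.228
P(oats | x) = 0.228 / 0.267 ≈ 0.8539

0.8539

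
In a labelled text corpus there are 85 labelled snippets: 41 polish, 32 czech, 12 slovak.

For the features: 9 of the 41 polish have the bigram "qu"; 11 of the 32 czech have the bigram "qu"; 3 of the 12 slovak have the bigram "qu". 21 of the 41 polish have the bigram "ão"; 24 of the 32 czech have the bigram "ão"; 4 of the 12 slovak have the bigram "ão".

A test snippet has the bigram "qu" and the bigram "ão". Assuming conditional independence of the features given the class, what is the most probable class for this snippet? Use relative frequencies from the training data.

czech

polish: (41/85) × (9/41) × (21/41) ≈ 0.0542324
czech: (32/85) × (11/32) × (24/32) ≈ 0.0970588
slovak: (12/85) × (3/12) × (4/12) ≈ 0.0117647
Highest score → czech.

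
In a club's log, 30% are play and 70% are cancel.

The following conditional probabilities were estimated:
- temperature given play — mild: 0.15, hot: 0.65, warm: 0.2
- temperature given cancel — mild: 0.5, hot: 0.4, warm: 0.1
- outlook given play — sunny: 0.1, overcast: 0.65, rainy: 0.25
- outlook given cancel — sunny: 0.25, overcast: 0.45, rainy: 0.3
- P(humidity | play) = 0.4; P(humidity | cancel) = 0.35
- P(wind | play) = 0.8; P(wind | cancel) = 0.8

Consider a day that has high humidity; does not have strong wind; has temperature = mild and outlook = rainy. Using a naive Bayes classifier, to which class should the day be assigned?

play: 0.3 × 0.15 × 0.25 × 0.4 × (1−0.8) = 0.0009
cancel: 0.7 × 0.5 × 0.3 × 0.35 × (1−0.8) = 0.00735
Highest score → cancel.

cancel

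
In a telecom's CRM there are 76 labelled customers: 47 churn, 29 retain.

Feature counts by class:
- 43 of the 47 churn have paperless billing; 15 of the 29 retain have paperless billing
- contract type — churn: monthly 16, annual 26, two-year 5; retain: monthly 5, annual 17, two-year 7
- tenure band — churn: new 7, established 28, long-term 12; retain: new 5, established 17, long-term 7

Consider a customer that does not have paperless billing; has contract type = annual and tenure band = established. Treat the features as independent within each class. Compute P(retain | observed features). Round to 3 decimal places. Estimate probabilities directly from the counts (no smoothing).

churn: (47/76) × (4/47) × (26/47) × (28/47) ≈ 0.0173453
retain: (29/76) × (14/29) × (17/29) × (17/29) ≈ 0.0633018
P(retain | x) = 0.0633018 / 0.0806471 ≈ 0.785

0.785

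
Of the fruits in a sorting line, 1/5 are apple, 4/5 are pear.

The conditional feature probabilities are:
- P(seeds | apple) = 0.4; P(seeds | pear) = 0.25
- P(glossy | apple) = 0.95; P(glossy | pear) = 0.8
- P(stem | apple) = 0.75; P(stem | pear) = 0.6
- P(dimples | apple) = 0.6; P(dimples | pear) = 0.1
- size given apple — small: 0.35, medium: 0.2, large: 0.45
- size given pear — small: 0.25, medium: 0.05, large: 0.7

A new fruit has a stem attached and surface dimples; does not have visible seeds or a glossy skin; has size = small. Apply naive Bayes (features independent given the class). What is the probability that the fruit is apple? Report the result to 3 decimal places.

apple: 0.2 × (1−0.4) × (1−0.95) × 0.75 × 0.6 × 0.35 = 0.000945
pear: 0.8 × (1−0.25) × (1−0.8) × 0.6 × 0.1 × 0.25 = 0.0018
P(apple | x) = 0.000945 / 0.002745 ≈ 0.344

0.344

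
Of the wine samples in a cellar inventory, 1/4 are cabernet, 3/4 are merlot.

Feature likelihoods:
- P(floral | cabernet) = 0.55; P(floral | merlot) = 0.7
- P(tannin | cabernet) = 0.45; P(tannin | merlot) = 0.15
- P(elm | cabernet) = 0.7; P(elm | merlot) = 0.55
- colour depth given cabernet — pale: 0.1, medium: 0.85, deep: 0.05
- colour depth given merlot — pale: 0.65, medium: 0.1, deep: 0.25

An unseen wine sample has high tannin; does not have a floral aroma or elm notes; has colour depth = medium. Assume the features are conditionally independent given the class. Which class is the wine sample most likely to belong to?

cabernet: 0.25 × (1−0.55) × 0.45 × (1−0.7) × 0.85 = 0.012909375
merlot: 0.75 × (1−0.7) × 0.15 × (1−0.55) × 0.1 = 0.00151875
Highest score → cabernet.

cabernet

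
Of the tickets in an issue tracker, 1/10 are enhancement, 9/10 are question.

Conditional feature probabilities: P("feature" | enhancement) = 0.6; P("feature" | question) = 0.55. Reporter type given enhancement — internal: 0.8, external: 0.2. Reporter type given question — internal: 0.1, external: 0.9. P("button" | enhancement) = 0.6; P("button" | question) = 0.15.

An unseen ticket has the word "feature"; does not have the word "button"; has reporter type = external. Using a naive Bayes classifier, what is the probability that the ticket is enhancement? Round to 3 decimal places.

enhancement: 0.1 × 0.6 × 0.2 × (1−0.6) = 0.0048
question: 0.9 × 0.55 × 0.9 × (1−0.15) = 0.378675
P(enhancement | x) = 0.0048 / 0.383475 ≈ 0.013

0.013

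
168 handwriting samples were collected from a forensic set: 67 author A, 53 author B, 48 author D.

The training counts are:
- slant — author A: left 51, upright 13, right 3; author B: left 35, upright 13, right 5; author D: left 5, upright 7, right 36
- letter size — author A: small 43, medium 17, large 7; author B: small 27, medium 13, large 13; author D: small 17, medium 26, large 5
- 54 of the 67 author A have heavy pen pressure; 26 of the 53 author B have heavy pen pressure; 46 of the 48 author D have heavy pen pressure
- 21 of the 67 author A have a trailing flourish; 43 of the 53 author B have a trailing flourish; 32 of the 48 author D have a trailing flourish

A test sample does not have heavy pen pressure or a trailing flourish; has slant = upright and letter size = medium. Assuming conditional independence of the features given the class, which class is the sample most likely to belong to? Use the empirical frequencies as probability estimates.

author A

author A: (67/168) × (13/67) × (17/67) × (13/67) × (46/67) ≈ 0.00261553
author B: (53/168) × (13/53) × (13/53) × (27/53) × (10/53) ≈ 0.00182437
author D: (48/168) × (7/48) × (26/48) × (2/48) × (16/48) ≈ 0.000313465
Highest score → author A.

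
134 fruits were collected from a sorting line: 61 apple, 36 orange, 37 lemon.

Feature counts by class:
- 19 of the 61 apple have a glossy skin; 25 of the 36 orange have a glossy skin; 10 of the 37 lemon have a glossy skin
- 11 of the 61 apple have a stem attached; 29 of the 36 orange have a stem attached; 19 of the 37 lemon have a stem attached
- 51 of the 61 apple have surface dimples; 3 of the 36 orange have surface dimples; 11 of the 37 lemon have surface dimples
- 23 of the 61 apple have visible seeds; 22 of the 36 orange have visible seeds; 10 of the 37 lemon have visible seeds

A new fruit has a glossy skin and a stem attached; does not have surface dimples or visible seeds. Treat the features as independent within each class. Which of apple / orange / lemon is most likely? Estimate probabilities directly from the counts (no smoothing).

orange

apple: (61/134) × (19/61) × (11/61) × (10/61) × (38/61) ≈ 0.00261117
orange: (36/134) × (25/36) × (29/36) × (33/36) × (14/36) ≈ 0.0535757
lemon: (37/134) × (10/37) × (19/37) × (26/37) × (27/37) ≈ 0.0196508
Highest score → orange.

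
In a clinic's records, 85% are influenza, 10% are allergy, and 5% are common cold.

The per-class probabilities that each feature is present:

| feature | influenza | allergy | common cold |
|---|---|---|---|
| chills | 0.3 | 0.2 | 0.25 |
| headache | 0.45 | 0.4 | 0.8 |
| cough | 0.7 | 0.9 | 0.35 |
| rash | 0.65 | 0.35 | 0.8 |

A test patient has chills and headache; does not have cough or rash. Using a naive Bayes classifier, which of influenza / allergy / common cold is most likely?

influenza

influenza: 0.85 × 0.3 × 0.45 × (1−0.7) × (1−0.65) = 0.01204875
allergy: 0.1 × 0.2 × 0.4 × (1−0.9) × (1−0.35) = 0.00052
common cold: 0.05 × 0.25 × 0.8 × (1−0.35) × (1−0.8) = 0.0013
Highest score → influenza.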